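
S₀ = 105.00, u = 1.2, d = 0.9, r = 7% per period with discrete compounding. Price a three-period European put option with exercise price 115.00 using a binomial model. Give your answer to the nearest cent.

5.93

Risk-neutral probability p = (1 + 0.07 − 0.9)/(1.2 − 0.9) = 0.1700/0.3000 = 0.5667
Terminal stock prices: S_uuu = 181.4, S_uud = 136.1, S_udd = 102.1, S_ddd = 76.55
Terminal payoffs (K − S): max(-66.44, 0) = 0, max(-21.08, 0) = 0, max(12.94, 0) = 12.94, max(38.45, 0) = 38.45
Node uu (S = 151.2): V_uu = 1/1.07·[0.5667·0.0000 + 0.4333·0.0000] = 0.0000
Node ud (S = 113.4): V_ud = 1/1.07·[0.5667·0.0000 + 0.4333·12.9400] = 5.2405
Node dd (S = 85.05): V_dd = 1/1.07·[0.5667·12.9400 + 0.4333·38.4550] = 22.4266
Node u (S = 126): V_u = 1/1.07·[0.5667·0.0000 + 0.4333·5.2405] = 2.1223
Node d (S = 94.5): V_d = 1/1.07·[0.5667·5.2405 + 0.4333·22.4266] = 11.8578
Node 0 (S = 105): V_0 = 1/1.07·[0.5667·2.1223 + 0.4333·11.8578] = 5.9262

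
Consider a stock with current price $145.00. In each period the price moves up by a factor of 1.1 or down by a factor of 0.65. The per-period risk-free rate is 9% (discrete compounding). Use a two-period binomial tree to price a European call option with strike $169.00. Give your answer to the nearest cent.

Risk-neutral probability p = (1 + 0.09 − 0.65)/(1.1 − 0.65) = 0.4400/0.4500 = 0.9778
Terminal stock prices: S_uu = 175.5, S_ud = 103.7, S_dd = 61.26
Terminal payoffs (S − K): max(6.45, 0) = 6.45, max(-65.33, 0) = 0, max(-107.7, 0) = 0
Node u (S = 159.5): V_u = 1/1.09·[0.9778·6.4500 + 0.0222·0.0000] = 5.7859
Node d (S = 94.25): V_d = 1/1.09·[0.9778·0.0000 + 0.0222·0.0000] = 0.0000
Node 0 (S = 145): V_0 = 1/1.09·[0.9778·5.7859 + 0.0222·0.0000] = 5.1902

$5.19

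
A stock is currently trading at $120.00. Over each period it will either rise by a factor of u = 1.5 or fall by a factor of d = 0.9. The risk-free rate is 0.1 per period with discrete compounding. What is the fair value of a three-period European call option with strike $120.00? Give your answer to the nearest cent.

$37.08

Risk-neutral probability p = (1 + 0.1 − 0.9)/(1.5 − 0.9) = 0.2000/0.6000 = 0.3333
Terminal stock prices: S_uuu = 405, S_uud = 243, S_udd = 145.8, S_ddd = 87.48
Terminal payoffs (S − K): max(285, 0) = 285, max(123, 0) = 123, max(25.8, 0) = 25.8, max(-32.52, 0) = 0
Node uu (S = 270): V_uu = 1/1.1·[0.3333·285.0000 + 0.6667·123.0000] = 160.9091
Node ud (S = 162): V_ud = 1/1.1·[0.3333·123.0000 + 0.6667·25.8000] = 52.9091
Node dd (S = 97.2): V_dd = 1/1.1·[0.3333·25.8000 + 0.6667·0.0000] = 7.8182
Node u (S = 180): V_u = 1/1.1·[0.3333·160.9091 + 0.6667·52.9091] = 80.8264
Node d (S = 108): V_d = 1/1.1·[0.3333·52.9091 + 0.6667·7.8182] = 20.7713
Node 0 (S = 120): V_0 = 1/1.1·[0.3333·80.8264 + 0.6667·20.7713] = 37.0816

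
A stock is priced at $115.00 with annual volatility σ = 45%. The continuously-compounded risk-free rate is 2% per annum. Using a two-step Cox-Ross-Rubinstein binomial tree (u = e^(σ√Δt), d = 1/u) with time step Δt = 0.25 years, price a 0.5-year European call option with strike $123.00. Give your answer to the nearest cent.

CRR parameters: u = e^(σ√Δt) = e^(0.45·√0.25) = 1.2523, d = 1/u = 0.7985
Per-period rate: rΔt = 0.02·0.25 = 0.005, so R = e^0.005 = 1.0050
Risk-neutral probability p = (e^0.005 − 0.7985)/(1.2523 − 0.7985) = 0.2065/0.4538 = 0.4550
Terminal stock prices: S_uu = 180.4, S_ud = 115, S_dd = 73.33
Terminal payoffs (S − K): max(57.36, 0) = 57.36, max(-8, 0) = 0, max(-49.67, 0) = 0
Node u (S = 144): V_u = e^(−0.005)·[0.4550·57.3559 + 0.5450·0.0000] = 25.9686
Node d (S = 91.83): V_d = e^(−0.005)·[0.4550·0.0000 + 0.5450·0.0000] = 0.0000
Node 0 (S = 115): V_0 = e^(−0.005)·[0.4550·25.9686 + 0.5450·0.0000] = 11.7576

$11.76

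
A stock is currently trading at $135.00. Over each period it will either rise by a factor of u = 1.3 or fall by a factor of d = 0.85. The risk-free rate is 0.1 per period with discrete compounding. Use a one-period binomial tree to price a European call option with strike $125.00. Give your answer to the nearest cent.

Risk-neutral probability p = (1 + 0.1 − 0.85)/(1.3 − 0.85) = 0.2500/0.4500 = 0.5556
Terminal stock prices: S_u = 175.5, S_d = 114.8
Terminal payoffs (S − K): max(50.5, 0) = 50.5, max(-10.25, 0) = 0
Node 0 (S = 135): V_0 = 1/1.1·[0.5556·50.5000 + 0.4444·0.0000] = 25.5051

$25.51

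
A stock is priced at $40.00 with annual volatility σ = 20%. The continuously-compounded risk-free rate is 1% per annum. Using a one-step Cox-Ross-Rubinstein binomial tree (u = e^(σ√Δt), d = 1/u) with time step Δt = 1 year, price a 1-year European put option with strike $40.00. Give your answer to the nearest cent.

CRR parameters: u = e^(σ√Δt) = e^(0.2·√1) = 1.2214, d = 1/u = 0.8187
Per-period rate: rΔt = 0.01·1 = 0.01, so R = e^0.01 = 1.0101
Risk-neutral probability p = (e^0.01 − 0.8187)/(1.2214 − 0.8187) = 0.1913/0.4027 = 0.4751
Terminal stock prices: S_u = 48.86, S_d = 32.75
Terminal payoffs (K − S): max(-8.856, 0) = 0, max(7.251, 0) = 7.251
Node 0 (S = 40): V_0 = e^(−0.01)·[0.4751·0.0000 + 0.5249·7.2508] = 3.7679

$3.77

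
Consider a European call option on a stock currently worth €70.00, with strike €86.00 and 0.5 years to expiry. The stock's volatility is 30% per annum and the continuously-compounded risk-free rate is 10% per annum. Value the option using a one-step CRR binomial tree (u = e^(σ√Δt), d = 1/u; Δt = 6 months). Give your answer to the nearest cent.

CRR parameters: u = e^(σ√Δt) = e^(0.3·√0.5) = 1.2363, d = 1/u = 0.8089
Per-period rate: rΔt = 0.1·0.5 = 0.05, so R = e^0.05 = 1.0513
Risk-neutral probability p = (e^0.05 − 0.8089)/(1.2363 − 0.8089) = 0.2424/0.4275 = 0.5671
Terminal stock prices: S_u = 86.54, S_d = 56.62
Terminal payoffs (S − K): max(0.5418, 0) = 0.5418, max(-29.38, 0) = 0
Node 0 (S = 70): V_0 = e^(−0.05)·[0.5671·0.5418 + 0.4329·0.0000] = 0.2923

€0.29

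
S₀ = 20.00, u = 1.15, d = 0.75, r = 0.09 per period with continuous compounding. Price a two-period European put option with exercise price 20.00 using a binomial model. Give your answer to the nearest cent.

0.69

Risk-neutral probability p = (e^0.09 − 0.75)/(1.15 − 0.75) = 0.3442/0.4000 = 0.8604
Terminal stock prices: S_uu = 26.45, S_ud = 17.25, S_dd = 11.25
Terminal payoffs (K − S): max(-6.45, 0) = 0, max(2.75, 0) = 2.75, max(8.75, 0) = 8.75
Node u (S = 23): V_u = e^(−0.09)·[0.8604·0.0000 + 0.1396·2.7500] = 0.3508
Node d (S = 15): V_d = e^(−0.09)·[0.8604·2.7500 + 0.1396·8.7500] = 3.2786
Node 0 (S = 20): V_0 = e^(−0.09)·[0.8604·0.3508 + 0.1396·3.2786] = 0.6940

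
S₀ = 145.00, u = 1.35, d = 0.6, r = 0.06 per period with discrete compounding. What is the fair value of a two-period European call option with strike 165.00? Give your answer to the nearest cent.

33.23

Risk-neutral probability p = (1 + 0.06 − 0.6)/(1.35 − 0.6) = 0.4600/0.7500 = 0.6133
Terminal stock prices: S_uu = 264.3, S_ud = 117.4, S_dd = 52.2
Terminal payoffs (S − K): max(99.26, 0) = 99.26, max(-47.55, 0) = 0, max(-112.8, 0) = 0
Node u (S = 195.8): V_u = 1/1.06·[0.6133·99.2625 + 0.3867·0.0000] = 57.4349
Node d (S = 87): V_d = 1/1.06·[0.6133·0.0000 + 0.3867·0.0000] = 0.0000
Node 0 (S = 145): V_0 = 1/1.06·[0.6133·57.4349 + 0.3867·0.0000] = 33.2328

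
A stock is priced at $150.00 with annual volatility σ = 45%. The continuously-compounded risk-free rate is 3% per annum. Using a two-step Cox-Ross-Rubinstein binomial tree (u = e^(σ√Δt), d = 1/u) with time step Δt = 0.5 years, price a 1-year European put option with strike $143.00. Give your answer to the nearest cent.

CRR parameters: u = e^(σ√Δt) = e^(0.45·√0.5) = 1.3746, d = 1/u = 0.7275
Per-period rate: rΔt = 0.03·0.5 = 0.015, so R = e^0.015 = 1.0151
Risk-neutral probability p = (e^0.015 − 0.7275)/(1.3746 − 0.7275) = 0.2877/0.6472 = 0.4445
Terminal stock prices: S_uu = 283.4, S_ud = 150, S_dd = 79.38
Terminal payoffs (K − S): max(-140.4, 0) = 0, max(-7, 0) = 0, max(63.62, 0) = 63.62
Node u (S = 206.2): V_u = e^(−0.015)·[0.4445·0.0000 + 0.5555·0.0000] = 0.0000
Node d (S = 109.1): V_d = e^(−0.015)·[0.4445·0.0000 + 0.5555·63.6206] = 34.8171
Node 0 (S = 150): V_0 = e^(−0.015)·[0.4445·0.0000 + 0.5555·34.8171] = 19.0541

$19.05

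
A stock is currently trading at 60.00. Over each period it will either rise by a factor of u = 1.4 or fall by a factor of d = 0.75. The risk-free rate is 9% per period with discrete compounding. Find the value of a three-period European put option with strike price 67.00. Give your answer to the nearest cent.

8.94

Risk-neutral probability p = (1 + 0.09 − 0.75)/(1.4 − 0.75) = 0.3400/0.6500 = 0.5231
Terminal stock prices: S_uuu = 164.6, S_uud = 88.2, S_udd = 47.25, S_ddd = 25.31
Terminal payoffs (K − S): max(-97.64, 0) = 0, max(-21.2, 0) = 0, max(19.75, 0) = 19.75, max(41.69, 0) = 41.69
Node uu (S = 117.6): V_uu = 1/1.09·[0.5231·0.0000 + 0.4769·0.0000] = 0.0000
Node ud (S = 63): V_ud = 1/1.09·[0.5231·0.0000 + 0.4769·19.7500] = 8.6415
Node dd (S = 33.75): V_dd = 1/1.09·[0.5231·19.7500 + 0.4769·41.6875] = 27.7179
Node u (S = 84): V_u = 1/1.09·[0.5231·0.0000 + 0.4769·8.6415] = 3.7810
Node d (S = 45): V_d = 1/1.09·[0.5231·8.6415 + 0.4769·27.7179] = 16.2747
Node 0 (S = 60): V_0 = 1/1.09·[0.5231·3.7810 + 0.4769·16.2747] = 8.9354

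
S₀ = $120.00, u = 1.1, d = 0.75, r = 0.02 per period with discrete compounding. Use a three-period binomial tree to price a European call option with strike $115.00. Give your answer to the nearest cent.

Risk-neutral probability p = (1 + 0.02 − 0.75)/(1.1 − 0.75) = 0.2700/0.3500 = 0.7714
Terminal stock prices: S_uuu = 159.7, S_uud = 108.9, S_udd = 74.25, S_ddd = 50.62
Terminal payoffs (S − K): max(44.72, 0) = 44.72, max(-6.1, 0) = 0, max(-40.75, 0) = 0, max(-64.38, 0) = 0
Node uu (S = 145.2): V_uu = 1/1.02·[0.7714·44.7200 + 0.2286·0.0000] = 33.8218
Node ud (S = 99): V_ud = 1/1.02·[0.7714·0.0000 + 0.2286·0.0000] = 0.0000
Node dd (S = 67.5): V_dd = 1/1.02·[0.7714·0.0000 + 0.2286·0.0000] = 0.0000
Node u (S = 132): V_u = 1/1.02·[0.7714·33.8218 + 0.2286·0.0000] = 25.5795
Node d (S = 90): V_d = 1/1.02·[0.7714·0.0000 + 0.2286·0.0000] = 0.0000
Node 0 (S = 120): V_0 = 1/1.02·[0.7714·25.5795 + 0.2286·0.0000] = 19.3459

$19.35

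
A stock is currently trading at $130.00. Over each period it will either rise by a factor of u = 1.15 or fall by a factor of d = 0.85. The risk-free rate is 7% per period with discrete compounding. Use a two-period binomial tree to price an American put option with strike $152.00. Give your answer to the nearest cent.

$22.00

Risk-neutral probability p = (1 + 0.07 − 0.85)/(1.15 − 0.85) = 0.2200/0.3000 = 0.7333
Terminal stock prices: S_uu = 171.9, S_ud = 127.1, S_dd = 93.92
Terminal payoffs (K − S): max(-19.92, 0) = 0, max(24.92, 0) = 24.92, max(58.08, 0) = 58.08
Node u (S = 149.5): continuation = 1/1.07·[0.7333·0.0000 + 0.2667·24.9250] = 6.2118; exercise value = 2.5000 ≤ continuation, so V_u = 6.2118
Node d (S = 110.5): continuation = 1/1.07·[0.7333·24.9250 + 0.2667·58.0750] = 31.5561; exercise value = 41.5000 > continuation, so V_d = 41.5000 (exercise)
Node 0 (S = 130): continuation = 1/1.07·[0.7333·6.2118 + 0.2667·41.5000] = 14.6000; exercise value = 22.0000 > continuation, so V_0 = 22.0000 (exercise)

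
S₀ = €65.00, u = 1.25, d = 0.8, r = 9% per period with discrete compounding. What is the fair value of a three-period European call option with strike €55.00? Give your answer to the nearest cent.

€23.85

Risk-neutral probability p = (1 + 0.09 − 0.8)/(1.25 − 0.8) = 0.2900/0.4500 = 0.6444
Terminal stock prices: S_uuu = 127, S_uud = 81.25, S_udd = 52, S_ddd = 33.28
Terminal payoffs (S − K): max(71.95, 0) = 71.95, max(26.25, 0) = 26.25, max(-3, 0) = 0, max(-21.72, 0) = 0
Node uu (S = 101.6): V_uu = 1/1.09·[0.6444·71.9531 + 0.3556·26.2500] = 51.1038
Node ud (S = 65): V_ud = 1/1.09·[0.6444·26.2500 + 0.3556·0.0000] = 15.5199
Node dd (S = 41.6): V_dd = 1/1.09·[0.6444·0.0000 + 0.3556·0.0000] = 0.0000
Node u (S = 81.25): V_u = 1/1.09·[0.6444·51.1038 + 0.3556·15.5199] = 35.2768
Node d (S = 52): V_d = 1/1.09·[0.6444·15.5199 + 0.3556·0.0000] = 9.1759
Node 0 (S = 65): V_0 = 1/1.09·[0.6444·35.2768 + 0.3556·9.1759] = 23.8500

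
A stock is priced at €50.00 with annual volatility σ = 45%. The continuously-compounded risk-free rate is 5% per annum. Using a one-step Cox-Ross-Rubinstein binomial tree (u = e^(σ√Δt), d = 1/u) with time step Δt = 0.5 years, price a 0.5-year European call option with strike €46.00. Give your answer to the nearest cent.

€10.20

CRR parameters: u = e^(σ√Δt) = e^(0.45·√0.5) = 1.3746, d = 1/u = 0.7275
Per-period rate: rΔt = 0.05·0.5 = 0.025, so R = e^0.025 = 1.0253
Risk-neutral probability p = (e^0.025 − 0.7275)/(1.3746 − 0.7275) = 0.2979/0.6472 = 0.4602
Terminal stock prices: S_u = 68.73, S_d = 36.37
Terminal payoffs (S − K): max(22.73, 0) = 22.73, max(-9.627, 0) = 0
Node 0 (S = 50): V_0 = e^(−0.025)·[0.4602·22.7324 + 0.5398·0.0000] = 10.2038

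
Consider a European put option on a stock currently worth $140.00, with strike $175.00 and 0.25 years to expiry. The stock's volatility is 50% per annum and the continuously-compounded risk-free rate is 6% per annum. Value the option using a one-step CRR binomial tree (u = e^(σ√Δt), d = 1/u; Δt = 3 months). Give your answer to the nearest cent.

$34.59

CRR parameters: u = e^(σ√Δt) = e^(0.5·√0.25) = 1.2840, d = 1/u = 0.7788
Per-period rate: rΔt = 0.06·0.25 = 0.015, so R = e^0.015 = 1.0151
Risk-neutral probability p = (e^0.015 − 0.7788)/(1.2840 − 0.7788) = 0.2363/0.5052 = 0.4677
Terminal stock prices: S_u = 179.8, S_d = 109
Terminal payoffs (K − S): max(-4.764, 0) = 0, max(65.97, 0) = 65.97
Node 0 (S = 140): V_0 = e^(−0.015)·[0.4677·0.0000 + 0.5323·65.9679] = 34.5895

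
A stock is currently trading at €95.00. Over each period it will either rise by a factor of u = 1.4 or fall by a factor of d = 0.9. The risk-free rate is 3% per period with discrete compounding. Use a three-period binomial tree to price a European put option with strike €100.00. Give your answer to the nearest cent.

Risk-neutral probability p = (1 + 0.03 − 0.9)/(1.4 − 0.9) = 0.1300/0.5000 = 0.2600
Terminal stock prices: S_uuu = 260.7, S_uud = 167.6, S_udd = 107.7, S_ddd = 69.26
Terminal payoffs (K − S): max(-160.7, 0) = 0, max(-67.58, 0) = 0, max(-7.73, 0) = 0, max(30.74, 0) = 30.74
Node uu (S = 186.2): V_uu = 1/1.03·[0.2600·0.0000 + 0.7400·0.0000] = 0.0000
Node ud (S = 119.7): V_ud = 1/1.03·[0.2600·0.0000 + 0.7400·0.0000] = 0.0000
Node dd (S = 76.95): V_dd = 1/1.03·[0.2600·0.0000 + 0.7400·30.7450] = 22.0886
Node u (S = 133): V_u = 1/1.03·[0.2600·0.0000 + 0.7400·0.0000] = 0.0000
Node d (S = 85.5): V_d = 1/1.03·[0.2600·0.0000 + 0.7400·22.0886] = 15.8695
Node 0 (S = 95): V_0 = 1/1.03·[0.2600·0.0000 + 0.7400·15.8695] = 11.4014

€11.40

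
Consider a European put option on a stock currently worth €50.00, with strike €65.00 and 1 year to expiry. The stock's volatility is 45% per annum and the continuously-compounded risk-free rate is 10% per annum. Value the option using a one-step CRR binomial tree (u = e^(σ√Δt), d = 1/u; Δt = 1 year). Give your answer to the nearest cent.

CRR parameters: u = e^(σ√Δt) = e^(0.45·√1) = 1.5683, d = 1/u = 0.6376
Per-period rate: rΔt = 0.1·1 = 0.1, so R = e^0.1 = 1.1052
Risk-neutral probability p = (e^0.1 − 0.6376)/(1.5683 − 0.6376) = 0.4675/0.9307 = 0.5024
Terminal stock prices: S_u = 78.42, S_d = 31.88
Terminal payoffs (K − S): max(-13.42, 0) = 0, max(33.12, 0) = 33.12
Node 0 (S = 50): V_0 = e^(−0.1)·[0.5024·0.0000 + 0.4976·33.1186] = 14.9126

€14.91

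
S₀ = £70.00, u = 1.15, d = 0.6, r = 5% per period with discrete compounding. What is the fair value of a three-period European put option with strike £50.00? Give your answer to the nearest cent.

£1.65

Risk-neutral probability p = (1 + 0.05 − 0.6)/(1.15 − 0.6) = 0.4500/0.5500 = 0.8182
Terminal stock prices: S_uuu = 106.5, S_uud = 55.54, S_udd = 28.98, S_ddd = 15.12
Terminal payoffs (K − S): max(-56.46, 0) = 0, max(-5.545, 0) = 0, max(21.02, 0) = 21.02, max(34.88, 0) = 34.88
Node uu (S = 92.57): V_uu = 1/1.05·[0.8182·0.0000 + 0.1818·0.0000] = 0.0000
Node ud (S = 48.3): V_ud = 1/1.05·[0.8182·0.0000 + 0.1818·21.0200] = 3.6398
Node dd (S = 25.2): V_dd = 1/1.05·[0.8182·21.0200 + 0.1818·34.8800] = 22.4190
Node u (S = 80.5): V_u = 1/1.05·[0.8182·0.0000 + 0.1818·3.6398] = 0.6303
Node d (S = 42): V_d = 1/1.05·[0.8182·3.6398 + 0.1818·22.4190] = 6.7183
Node 0 (S = 70): V_0 = 1/1.05·[0.8182·0.6303 + 0.1818·6.7183] = 1.6545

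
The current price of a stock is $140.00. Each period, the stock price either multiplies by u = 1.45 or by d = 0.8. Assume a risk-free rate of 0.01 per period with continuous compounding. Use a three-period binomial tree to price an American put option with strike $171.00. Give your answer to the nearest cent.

$48.36

Risk-neutral probability p = (e^0.01 − 0.8)/(1.45 − 0.8) = 0.2101/0.6500 = 0.3232
Terminal stock prices: S_uuu = 426.8, S_uud = 235.5, S_udd = 129.9, S_ddd = 71.68
Terminal payoffs (K − S): max(-255.8, 0) = 0, max(-64.48, 0) = 0, max(41.08, 0) = 41.08, max(99.32, 0) = 99.32
Node uu (S = 294.4): continuation = e^(−0.01)·[0.3232·0.0000 + 0.6768·0.0000] = 0.0000; exercise value = 0.0000 ≤ continuation, so V_uu = 0.0000
Node ud (S = 162.4): continuation = e^(−0.01)·[0.3232·0.0000 + 0.6768·41.0800] = 27.5282; exercise value = 8.6000 ≤ continuation, so V_ud = 27.5282
Node dd (S = 89.6): continuation = e^(−0.01)·[0.3232·41.0800 + 0.6768·99.3200] = 79.6985; exercise value = 81.4000 > continuation, so V_dd = 81.4000 (exercise)
Node u (S = 203): continuation = e^(−0.01)·[0.3232·0.0000 + 0.6768·27.5282] = 18.4469; exercise value = 0.0000 ≤ continuation, so V_u = 18.4469
Node d (S = 112): continuation = e^(−0.01)·[0.3232·27.5282 + 0.6768·81.4000] = 63.3544; exercise value = 59.0000 ≤ continuation, so V_d = 63.3544
Node 0 (S = 140): continuation = e^(−0.01)·[0.3232·18.4469 + 0.6768·63.3544] = 48.3564; exercise value = 31.0000 ≤ continuation, so V_0 = 48.3564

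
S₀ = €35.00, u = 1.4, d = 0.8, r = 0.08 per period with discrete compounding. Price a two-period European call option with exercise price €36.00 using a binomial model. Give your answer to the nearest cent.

€7.45

Risk-neutral probability p = (1 + 0.08 − 0.8)/(1.4 − 0.8) = 0.2800/0.6000 = 0.4667
Terminal stock prices: S_uu = 68.6, S_ud = 39.2, S_dd = 22.4
Terminal payoffs (S − K): max(32.6, 0) = 32.6, max(3.2, 0) = 3.2, max(-13.6, 0) = 0
Node u (S = 49): V_u = 1/1.08·[0.4667·32.6000 + 0.5333·3.2000] = 15.6667
Node d (S = 28): V_d = 1/1.08·[0.4667·3.2000 + 0.5333·0.0000] = 1.3827
Node 0 (S = 35): V_0 = 1/1.08·[0.4667·15.6667 + 0.5333·1.3827] = 7.4524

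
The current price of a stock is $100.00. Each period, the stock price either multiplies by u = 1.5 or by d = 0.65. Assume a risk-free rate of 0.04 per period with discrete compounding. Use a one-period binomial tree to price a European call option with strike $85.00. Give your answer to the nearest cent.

Risk-neutral probability p = (1 + 0.04 − 0.65)/(1.5 − 0.65) = 0.3900/0.8500 = 0.4588
Terminal stock prices: S_u = 150, S_d = 65
Terminal payoffs (S − K): max(65, 0) = 65, max(-20, 0) = 0
Node 0 (S = 100): V_0 = 1/1.04·[0.4588·65.0000 + 0.5412·0.0000] = 28.6765

$28.68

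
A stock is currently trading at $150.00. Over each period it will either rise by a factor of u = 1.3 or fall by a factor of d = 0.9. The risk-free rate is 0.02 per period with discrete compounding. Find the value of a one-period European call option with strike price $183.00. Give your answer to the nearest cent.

$3.53

Risk-neutral probability p = (1 + 0.02 − 0.9)/(1.3 − 0.9) = 0.1200/0.4000 = 0.3000
Terminal stock prices: S_u = 195, S_d = 135
Terminal payoffs (S − K): max(12, 0) = 12, max(-48, 0) = 0
Node 0 (S = 150): V_0 = 1/1.02·[0.3000·12.0000 + 0.7000·0.0000] = 3.5294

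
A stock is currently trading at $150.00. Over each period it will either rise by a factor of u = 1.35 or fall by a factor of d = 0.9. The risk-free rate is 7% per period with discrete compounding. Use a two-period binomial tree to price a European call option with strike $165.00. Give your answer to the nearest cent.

Risk-neutral probability p = (1 + 0.07 − 0.9)/(1.35 − 0.9) = 0.1700/0.4500 = 0.3778
Terminal stock prices: S_uu = 273.4, S_ud = 182.2, S_dd = 121.5
Terminal payoffs (S − K): max(108.4, 0) = 108.4, max(17.25, 0) = 17.25, max(-43.5, 0) = 0
Node u (S = 202.5): V_u = 1/1.07·[0.3778·108.3750 + 0.6222·17.2500] = 48.2944
Node d (S = 135): V_d = 1/1.07·[0.3778·17.2500 + 0.6222·0.0000] = 6.0903
Node 0 (S = 150): V_0 = 1/1.07·[0.3778·48.2944 + 0.6222·6.0903] = 20.5926

$20.59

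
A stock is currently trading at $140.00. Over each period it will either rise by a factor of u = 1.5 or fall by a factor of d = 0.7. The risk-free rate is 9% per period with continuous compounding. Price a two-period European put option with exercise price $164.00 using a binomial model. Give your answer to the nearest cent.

$27.60

Risk-neutral probability p = (e^0.09 − 0.7)/(1.5 − 0.7) = 0.3942/0.8000 = 0.4927
Terminal stock prices: S_uu = 315, S_ud = 147, S_dd = 68.6
Terminal payoffs (K − S): max(-151, 0) = 0, max(17, 0) = 17, max(95.4, 0) = 95.4
Node u (S = 210): V_u = e^(−0.09)·[0.4927·0.0000 + 0.5073·17.0000] = 7.8816
Node d (S = 98): V_d = e^(−0.09)·[0.4927·17.0000 + 0.5073·95.4000] = 51.8847
Node 0 (S = 140): V_0 = e^(−0.09)·[0.4927·7.8816 + 0.5073·51.8847] = 27.6040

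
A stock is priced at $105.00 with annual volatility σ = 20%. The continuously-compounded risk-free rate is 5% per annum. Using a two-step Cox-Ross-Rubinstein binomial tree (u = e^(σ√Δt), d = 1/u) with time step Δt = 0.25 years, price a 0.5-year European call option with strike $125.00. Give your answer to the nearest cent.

$0.92

CRR parameters: u = e^(σ√Δt) = e^(0.2·√0.25) = 1.1052, d = 1/u = 0.9048
Per-period rate: rΔt = 0.05·0.25 = 0.0125, so R = e^0.0125 = 1.0126
Risk-neutral probability p = (e^0.0125 − 0.9048)/(1.1052 − 0.9048) = 0.1077/0.2003 = 0.5378
Terminal stock prices: S_uu = 128.2, S_ud = 105, S_dd = 85.97
Terminal payoffs (S − K): max(3.247, 0) = 3.247, max(-20, 0) = 0, max(-39.03, 0) = 0
Node u (S = 116): V_u = e^(−0.0125)·[0.5378·3.2473 + 0.4622·0.0000] = 1.7247
Node d (S = 95.01): V_d = e^(−0.0125)·[0.5378·0.0000 + 0.4622·0.0000] = 0.0000
Node 0 (S = 105): V_0 = e^(−0.0125)·[0.5378·1.7247 + 0.4622·0.0000] = 0.9160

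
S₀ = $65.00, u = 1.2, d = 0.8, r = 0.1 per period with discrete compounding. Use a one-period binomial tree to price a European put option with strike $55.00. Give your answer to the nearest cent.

Risk-neutral probability p = (1 + 0.1 − 0.8)/(1.2 − 0.8) = 0.3000/0.4000 = 0.7500
Terminal stock prices: S_u = 78, S_d = 52
Terminal payoffs (K − S): max(-23, 0) = 0, max(3, 0) = 3
Node 0 (S = 65): V_0 = 1/1.1·[0.7500·0.0000 + 0.2500·3.0000] = 0.6818

$0.68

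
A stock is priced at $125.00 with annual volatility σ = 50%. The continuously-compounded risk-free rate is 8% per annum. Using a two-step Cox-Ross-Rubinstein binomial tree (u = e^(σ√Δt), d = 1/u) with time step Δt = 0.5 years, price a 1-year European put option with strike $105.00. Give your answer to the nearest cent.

CRR parameters: u = e^(σ√Δt) = e^(0.5·√0.5) = 1.4241, d = 1/u = 0.7022
Per-period rate: rΔt = 0.08·0.5 = 0.04, so R = e^0.04 = 1.0408
Risk-neutral probability p = (e^0.04 − 0.7022)/(1.4241 − 0.7022) = 0.3386/0.7219 = 0.4691
Terminal stock prices: S_uu = 253.5, S_ud = 125, S_dd = 61.63
Terminal payoffs (K − S): max(-148.5, 0) = 0, max(-20, 0) = 0, max(43.37, 0) = 43.37
Node u (S = 178): V_u = e^(−0.04)·[0.4691·0.0000 + 0.5309·0.0000] = 0.0000
Node d (S = 87.77): V_d = e^(−0.04)·[0.4691·0.0000 + 0.5309·43.3664] = 22.1225
Node 0 (S = 125): V_0 = e^(−0.04)·[0.4691·0.0000 + 0.5309·22.1225] = 11.2854

$11.29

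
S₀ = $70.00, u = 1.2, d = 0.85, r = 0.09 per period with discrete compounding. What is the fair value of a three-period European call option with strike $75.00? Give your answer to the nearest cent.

$15.10

Risk-neutral probability p = (1 + 0.09 − 0.85)/(1.2 − 0.85) = 0.2400/0.3500 = 0.6857
Terminal stock prices: S_uuu = 121, S_uud = 85.68, S_udd = 60.69, S_ddd = 42.99
Terminal payoffs (S − K): max(45.96, 0) = 45.96, max(10.68, 0) = 10.68, max(-14.31, 0) = 0, max(-32.01, 0) = 0
Node uu (S = 100.8): V_uu = 1/1.09·[0.6857·45.9600 + 0.3143·10.6800] = 31.9927
Node ud (S = 71.4): V_ud = 1/1.09·[0.6857·10.6800 + 0.3143·0.0000] = 6.7187
Node dd (S = 50.57): V_dd = 1/1.09·[0.6857·0.0000 + 0.3143·0.0000] = 0.0000
Node u (S = 84): V_u = 1/1.09·[0.6857·31.9927 + 0.3143·6.7187] = 22.0637
Node d (S = 59.5): V_d = 1/1.09·[0.6857·6.7187 + 0.3143·0.0000] = 4.2267
Node 0 (S = 70): V_0 = 1/1.09·[0.6857·22.0637 + 0.3143·4.2267] = 15.0989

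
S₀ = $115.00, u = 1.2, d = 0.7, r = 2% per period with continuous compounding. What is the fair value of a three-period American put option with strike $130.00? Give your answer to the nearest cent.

Risk-neutral probability p = (e^0.02 − 0.7)/(1.2 − 0.7) = 0.3202/0.5000 = 0.6404
Terminal stock prices: S_uuu = 198.7, S_uud = 115.9, S_udd = 67.62, S_ddd = 39.44
Terminal payoffs (K − S): max(-68.72, 0) = 0, max(14.08, 0) = 14.08, max(62.38, 0) = 62.38, max(90.56, 0) = 90.56
Node uu (S = 165.6): continuation = e^(−0.02)·[0.6404·0.0000 + 0.3596·14.0800] = 4.9629; exercise value = 0.0000 ≤ continuation, so V_uu = 4.9629
Node ud (S = 96.6): continuation = e^(−0.02)·[0.6404·14.0800 + 0.3596·62.3800] = 30.8258; exercise value = 33.4000 > continuation, so V_ud = 33.4000 (exercise)
Node dd (S = 56.35): continuation = e^(−0.02)·[0.6404·62.3800 + 0.3596·90.5550] = 71.0758; exercise value = 73.6500 > continuation, so V_dd = 73.6500 (exercise)
Node u (S = 138): continuation = e^(−0.02)·[0.6404·4.9629 + 0.3596·33.4000] = 14.8880; exercise value = 0.0000 ≤ continuation, so V_u = 14.8880
Node d (S = 80.5): continuation = e^(−0.02)·[0.6404·33.4000 + 0.3596·73.6500] = 46.9258; exercise value = 49.5000 > continuation, so V_d = 49.5000 (exercise)
Node 0 (S = 115): continuation = e^(−0.02)·[0.6404·14.8880 + 0.3596·49.5000] = 26.7931; exercise value = 15.0000 ≤ continuation, so V_0 = 26.7931

$26.79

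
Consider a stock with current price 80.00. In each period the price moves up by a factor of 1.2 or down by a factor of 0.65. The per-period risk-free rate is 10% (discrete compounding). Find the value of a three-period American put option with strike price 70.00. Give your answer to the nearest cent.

Risk-neutral probability p = (1 + 0.1 − 0.65)/(1.2 − 0.65) = 0.4500/0.5500 = 0.8182
Terminal stock prices: S_uuu = 138.2, S_uud = 74.88, S_udd = 40.56, S_ddd = 21.97
Terminal payoffs (K − S): max(-68.24, 0) = 0, max(-4.88, 0) = 0, max(29.44, 0) = 29.44, max(48.03, 0) = 48.03
Node uu (S = 115.2): continuation = 1/1.1·[0.8182·0.0000 + 0.1818·0.0000] = 0.0000; exercise value = 0.0000 ≤ continuation, so V_uu = 0.0000
Node ud (S = 62.4): continuation = 1/1.1·[0.8182·0.0000 + 0.1818·29.4400] = 4.8661; exercise value = 7.6000 > continuation, so V_ud = 7.6000 (exercise)
Node dd (S = 33.8): continuation = 1/1.1·[0.8182·29.4400 + 0.1818·48.0300] = 29.8364; exercise value = 36.2000 > continuation, so V_dd = 36.2000 (exercise)
Node u (S = 96): continuation = 1/1.1·[0.8182·0.0000 + 0.1818·7.6000] = 1.2562; exercise value = 0.0000 ≤ continuation, so V_u = 1.2562
Node d (S = 52): continuation = 1/1.1·[0.8182·7.6000 + 0.1818·36.2000] = 11.6364; exercise value = 18.0000 > continuation, so V_d = 18.0000 (exercise)
Node 0 (S = 80): continuation = 1/1.1·[0.8182·1.2562 + 0.1818·18.0000] = 3.9096; exercise value = 0.0000 ≤ continuation, so V_0 = 3.9096

3.91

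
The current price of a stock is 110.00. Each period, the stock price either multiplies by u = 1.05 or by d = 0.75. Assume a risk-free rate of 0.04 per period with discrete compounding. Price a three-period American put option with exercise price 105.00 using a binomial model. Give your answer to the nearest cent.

Risk-neutral probability p = (1 + 0.04 − 0.75)/(1.05 − 0.75) = 0.2900/0.3000 = 0.9667
Terminal stock prices: S_uuu = 127.3, S_uud = 90.96, S_udd = 64.97, S_ddd = 46.41
Terminal payoffs (K − S): max(-22.34, 0) = 0, max(14.04, 0) = 14.04, max(40.03, 0) = 40.03, max(58.59, 0) = 58.59
Node uu (S = 121.3): continuation = 1/1.04·[0.9667·0.0000 + 0.0333·14.0437] = 0.4501; exercise value = 0.0000 ≤ continuation, so V_uu = 0.4501
Node ud (S = 86.62): continuation = 1/1.04·[0.9667·14.0437 + 0.0333·40.0312] = 14.3365; exercise value = 18.3750 > continuation, so V_ud = 18.3750 (exercise)
Node dd (S = 61.88): continuation = 1/1.04·[0.9667·40.0312 + 0.0333·58.5938] = 39.0865; exercise value = 43.1250 > continuation, so V_dd = 43.1250 (exercise)
Node u (S = 115.5): continuation = 1/1.04·[0.9667·0.4501 + 0.0333·18.3750] = 1.0073; exercise value = 0.0000 ≤ continuation, so V_u = 1.0073
Node d (S = 82.5): continuation = 1/1.04·[0.9667·18.3750 + 0.0333·43.1250] = 18.4615; exercise value = 22.5000 > continuation, so V_d = 22.5000 (exercise)
Node 0 (S = 110): continuation = 1/1.04·[0.9667·1.0073 + 0.0333·22.5000] = 1.6574; exercise value = 0.0000 ≤ continuation, so V_0 = 1.6574

1.66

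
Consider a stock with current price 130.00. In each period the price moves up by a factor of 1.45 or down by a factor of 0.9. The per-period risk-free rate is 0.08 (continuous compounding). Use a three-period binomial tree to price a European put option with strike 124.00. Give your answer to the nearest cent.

Risk-neutral probability p = (e^0.08 − 0.9)/(1.45 − 0.9) = 0.1833/0.5500 = 0.3332
Terminal stock prices: S_uuu = 396.3, S_uud = 246, S_udd = 152.7, S_ddd = 94.77
Terminal payoffs (K − S): max(-272.3, 0) = 0, max(-122, 0) = 0, max(-28.69, 0) = 0, max(29.23, 0) = 29.23
Node uu (S = 273.3): V_uu = e^(−0.08)·[0.3332·0.0000 + 0.6668·0.0000] = 0.0000
Node ud (S = 169.7): V_ud = e^(−0.08)·[0.3332·0.0000 + 0.6668·0.0000] = 0.0000
Node dd (S = 105.3): V_dd = e^(−0.08)·[0.3332·0.0000 + 0.6668·29.2300] = 17.9907
Node u (S = 188.5): V_u = e^(−0.08)·[0.3332·0.0000 + 0.6668·0.0000] = 0.0000
Node d (S = 117): V_d = e^(−0.08)·[0.3332·0.0000 + 0.6668·17.9907] = 11.0731
Node 0 (S = 130): V_0 = e^(−0.08)·[0.3332·0.0000 + 0.6668·11.0731] = 6.8154

6.82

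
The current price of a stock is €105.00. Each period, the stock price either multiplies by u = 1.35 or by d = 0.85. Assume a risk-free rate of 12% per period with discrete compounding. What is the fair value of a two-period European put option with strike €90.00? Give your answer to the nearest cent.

Risk-neutral probability p = (1 + 0.12 − 0.85)/(1.35 − 0.85) = 0.2700/0.5000 = 0.5400
Terminal stock prices: S_uu = 191.4, S_ud = 120.5, S_dd = 75.86
Terminal payoffs (K − S): max(-101.4, 0) = 0, max(-30.49, 0) = 0, max(14.14, 0) = 14.14
Node u (S = 141.8): V_u = 1/1.12·[0.5400·0.0000 + 0.4600·0.0000] = 0.0000
Node d (S = 89.25): V_d = 1/1.12·[0.5400·0.0000 + 0.4600·14.1375] = 5.8065
Node 0 (S = 105): V_0 = 1/1.12·[0.5400·0.0000 + 0.4600·5.8065] = 2.3848

€2.38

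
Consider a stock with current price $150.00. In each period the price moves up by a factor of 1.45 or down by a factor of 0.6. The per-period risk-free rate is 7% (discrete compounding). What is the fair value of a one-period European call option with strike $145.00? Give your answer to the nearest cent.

Risk-neutral probability p = (1 + 0.07 − 0.6)/(1.45 − 0.6) = 0.4700/0.8500 = 0.5529
Terminal stock prices: S_u = 217.5, S_d = 90
Terminal payoffs (S − K): max(72.5, 0) = 72.5, max(-55, 0) = 0
Node 0 (S = 150): V_0 = 1/1.07·[0.5529·72.5000 + 0.4471·0.0000] = 37.4656

$37.47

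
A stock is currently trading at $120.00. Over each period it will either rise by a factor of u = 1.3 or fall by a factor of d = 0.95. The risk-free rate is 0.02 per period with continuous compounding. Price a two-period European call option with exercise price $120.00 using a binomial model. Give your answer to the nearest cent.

$11.89

Risk-neutral probability p = (e^0.02 − 0.95)/(1.3 − 0.95) = 0.0702/0.3500 = 0.2006
Terminal stock prices: S_uu = 202.8, S_ud = 148.2, S_dd = 108.3
Terminal payoffs (S − K): max(82.8, 0) = 82.8, max(28.2, 0) = 28.2, max(-11.7, 0) = 0
Node u (S = 156): V_u = e^(−0.02)·[0.2006·82.8000 + 0.7994·28.2000] = 38.3762
Node d (S = 114): V_d = e^(−0.02)·[0.2006·28.2000 + 0.7994·0.0000] = 5.5442
Node 0 (S = 120): V_0 = e^(−0.02)·[0.2006·38.3762 + 0.7994·5.5442] = 11.8893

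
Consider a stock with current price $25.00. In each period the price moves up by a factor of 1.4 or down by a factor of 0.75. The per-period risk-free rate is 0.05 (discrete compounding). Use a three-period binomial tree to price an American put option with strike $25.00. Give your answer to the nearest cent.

Risk-neutral probability p = (1 + 0.05 − 0.75)/(1.4 − 0.75) = 0.3000/0.6500 = 0.4615
Terminal stock prices: S_uuu = 68.6, S_uud = 36.75, S_udd = 19.69, S_ddd = 10.55
Terminal payoffs (K − S): max(-43.6, 0) = 0, max(-11.75, 0) = 0, max(5.312, 0) = 5.312, max(14.45, 0) = 14.45
Node uu (S = 49): continuation = 1/1.05·[0.4615·0.0000 + 0.5385·0.0000] = 0.0000; exercise value = 0.0000 ≤ continuation, so V_uu = 0.0000
Node ud (S = 26.25): continuation = 1/1.05·[0.4615·0.0000 + 0.5385·5.3125] = 2.7244; exercise value = 0.0000 ≤ continuation, so V_ud = 2.7244
Node dd (S = 14.06): continuation = 1/1.05·[0.4615·5.3125 + 0.5385·14.4531] = 9.7470; exercise value = 10.9375 > continuation, so V_dd = 10.9375 (exercise)
Node u (S = 35): continuation = 1/1.05·[0.4615·0.0000 + 0.5385·2.7244] = 1.3971; exercise value = 0.0000 ≤ continuation, so V_u = 1.3971
Node d (S = 18.75): continuation = 1/1.05·[0.4615·2.7244 + 0.5385·10.9375] = 6.8065; exercise value = 6.2500 ≤ continuation, so V_d = 6.8065
Node 0 (S = 25): continuation = 1/1.05·[0.4615·1.3971 + 0.5385·6.8065] = 4.1046; exercise value = 0.0000 ≤ continuation, so V_0 = 4.1046

$4.10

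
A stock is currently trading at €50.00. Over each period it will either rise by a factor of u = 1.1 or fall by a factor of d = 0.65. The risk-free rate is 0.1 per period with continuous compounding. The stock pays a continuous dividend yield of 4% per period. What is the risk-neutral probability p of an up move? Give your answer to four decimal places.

p = 0.9152

Per-period risk-free factor R = e^0.1 = 1.1052; dividend-adjusted growth = e^(0.1−0.04) = 1.0618.
Risk-neutral probability p = (1.0618 − 0.65)/(1.1 − 0.65) = 0.4118/0.4500 = 0.9152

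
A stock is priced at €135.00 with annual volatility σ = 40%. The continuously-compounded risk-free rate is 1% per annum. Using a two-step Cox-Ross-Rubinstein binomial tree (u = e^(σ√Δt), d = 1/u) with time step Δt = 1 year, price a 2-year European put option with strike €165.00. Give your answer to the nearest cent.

€49.44

CRR parameters: u = e^(σ√Δt) = e^(0.4·√1) = 1.4918, d = 1/u = 0.6703
Per-period rate: rΔt = 0.01·1 = 0.01, so R = e^0.01 = 1.0101
Risk-neutral probability p = (e^0.01 − 0.6703)/(1.4918 − 0.6703) = 0.3397/0.8215 = 0.4135
Terminal stock prices: S_uu = 300.4, S_ud = 135, S_dd = 60.66
Terminal payoffs (K − S): max(-135.4, 0) = 0, max(30, 0) = 30, max(104.3, 0) = 104.3
Node u (S = 201.4): V_u = e^(−0.01)·[0.4135·0.0000 + 0.5865·30.0000] = 17.4186
Node d (S = 90.49): V_d = e^(−0.01)·[0.4135·30.0000 + 0.5865·104.3406] = 72.8650
Node 0 (S = 135): V_0 = e^(−0.01)·[0.4135·17.4186 + 0.5865·72.8650] = 49.4385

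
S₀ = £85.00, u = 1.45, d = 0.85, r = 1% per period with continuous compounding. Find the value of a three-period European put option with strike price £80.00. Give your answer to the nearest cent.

Risk-neutral probability p = (e^0.01 − 0.85)/(1.45 − 0.85) = 0.1601/0.6000 = 0.2668
Terminal stock prices: S_uuu = 259.1, S_uud = 151.9, S_udd = 89.05, S_ddd = 52.2
Terminal payoffs (K − S): max(-179.1, 0) = 0, max(-71.91, 0) = 0, max(-9.048, 0) = 0, max(27.8, 0) = 27.8
Node uu (S = 178.7): V_uu = e^(−0.01)·[0.2668·0.0000 + 0.7332·0.0000] = 0.0000
Node ud (S = 104.8): V_ud = e^(−0.01)·[0.2668·0.0000 + 0.7332·0.0000] = 0.0000
Node dd (S = 61.41): V_dd = e^(−0.01)·[0.2668·0.0000 + 0.7332·27.7994] = 20.1811
Node u (S = 123.2): V_u = e^(−0.01)·[0.2668·0.0000 + 0.7332·0.0000] = 0.0000
Node d (S = 72.25): V_d = e^(−0.01)·[0.2668·0.0000 + 0.7332·20.1811] = 14.6505
Node 0 (S = 85): V_0 = e^(−0.01)·[0.2668·0.0000 + 0.7332·14.6505] = 10.6356

£10.64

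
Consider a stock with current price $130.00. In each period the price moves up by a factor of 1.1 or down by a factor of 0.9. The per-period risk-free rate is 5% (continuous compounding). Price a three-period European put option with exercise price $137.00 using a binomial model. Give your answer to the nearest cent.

$2.98

Risk-neutral probability p = (e^0.05 − 0.9)/(1.1 − 0.9) = 0.1513/0.2000 = 0.7564
Terminal stock prices: S_uuu = 173, S_uud = 141.6, S_udd = 115.8, S_ddd = 94.77
Terminal payoffs (K − S): max(-36.03, 0) = 0, max(-4.57, 0) = 0, max(21.17, 0) = 21.17, max(42.23, 0) = 42.23
Node uu (S = 157.3): V_uu = e^(−0.05)·[0.7564·0.0000 + 0.2436·0.0000] = 0.0000
Node ud (S = 128.7): V_ud = e^(−0.05)·[0.7564·0.0000 + 0.2436·21.1700] = 4.9064
Node dd (S = 105.3): V_dd = e^(−0.05)·[0.7564·21.1700 + 0.2436·42.2300] = 25.0184
Node u (S = 143): V_u = e^(−0.05)·[0.7564·0.0000 + 0.2436·4.9064] = 1.1371
Node d (S = 117): V_d = e^(−0.05)·[0.7564·4.9064 + 0.2436·25.0184] = 9.3283
Node 0 (S = 130): V_0 = e^(−0.05)·[0.7564·1.1371 + 0.2436·9.3283] = 2.9801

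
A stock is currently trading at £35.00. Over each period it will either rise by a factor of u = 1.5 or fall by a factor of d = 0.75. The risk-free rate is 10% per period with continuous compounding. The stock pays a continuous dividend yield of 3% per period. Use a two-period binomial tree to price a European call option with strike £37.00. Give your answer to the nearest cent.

£7.27

Per-period risk-free factor R = e^0.1 = 1.1052; dividend-adjusted growth = e^(0.1−0.03) = 1.0725.
Risk-neutral probability p = (1.0725 − 0.75)/(1.5 − 0.75) = 0.3225/0.7500 = 0.4300
Terminal stock prices: S_uu = 78.75, S_ud = 39.38, S_dd = 19.69
Terminal payoffs (S − K): max(41.75, 0) = 41.75, max(2.375, 0) = 2.375, max(-17.31, 0) = 0
Node u (S = 52.5): V_u = e^(−0.1)·[0.4300·41.7500 + 0.5700·2.3750] = 17.4694
Node d (S = 26.25): V_d = e^(−0.1)·[0.4300·2.3750 + 0.5700·0.0000] = 0.9241
Node 0 (S = 35): V_0 = e^(−0.1)·[0.4300·17.4694 + 0.5700·0.9241] = 7.2738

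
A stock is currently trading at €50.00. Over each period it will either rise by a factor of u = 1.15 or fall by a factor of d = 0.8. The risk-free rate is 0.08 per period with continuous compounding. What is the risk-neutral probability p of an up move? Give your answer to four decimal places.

p = 0.8094

Risk-neutral probability p = (e^0.08 − 0.8)/(1.15 − 0.8) = 0.2833/0.3500 = 0.8094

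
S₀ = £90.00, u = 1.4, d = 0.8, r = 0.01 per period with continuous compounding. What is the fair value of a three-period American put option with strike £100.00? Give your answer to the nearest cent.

£23.11

Risk-neutral probability p = (e^0.01 − 0.8)/(1.4 − 0.8) = 0.2101/0.6000 = 0.3501
Terminal stock prices: S_uuu = 247, S_uud = 141.1, S_udd = 80.64, S_ddd = 46.08
Terminal payoffs (K − S): max(-147, 0) = 0, max(-41.12, 0) = 0, max(19.36, 0) = 19.36, max(53.92, 0) = 53.92
Node uu (S = 176.4): continuation = e^(−0.01)·[0.3501·0.0000 + 0.6499·0.0000] = 0.0000; exercise value = 0.0000 ≤ continuation, so V_uu = 0.0000
Node ud (S = 100.8): continuation = e^(−0.01)·[0.3501·0.0000 + 0.6499·19.3600] = 12.4572; exercise value = 0.0000 ≤ continuation, so V_ud = 12.4572
Node dd (S = 57.6): continuation = e^(−0.01)·[0.3501·19.3600 + 0.6499·53.9200] = 41.4050; exercise value = 42.4000 > continuation, so V_dd = 42.4000 (exercise)
Node u (S = 126): continuation = e^(−0.01)·[0.3501·0.0000 + 0.6499·12.4572] = 8.0156; exercise value = 0.0000 ≤ continuation, so V_u = 8.0156
Node d (S = 72): continuation = e^(−0.01)·[0.3501·12.4572 + 0.6499·42.4000] = 31.5999; exercise value = 28.0000 ≤ continuation, so V_d = 31.5999
Node 0 (S = 90): continuation = e^(−0.01)·[0.3501·8.0156 + 0.6499·31.5999] = 23.1112; exercise value = 10.0000 ≤ continuation, so V_0 = 23.1112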